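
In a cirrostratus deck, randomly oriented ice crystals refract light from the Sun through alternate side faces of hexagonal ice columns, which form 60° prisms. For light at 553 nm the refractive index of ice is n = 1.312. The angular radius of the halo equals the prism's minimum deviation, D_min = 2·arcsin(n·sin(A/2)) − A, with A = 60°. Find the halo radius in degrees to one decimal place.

22.0°

n·sin(A/2) = 1.312 × sin 30° = 1.312 × 0.5000 = 0.6560.
D_min = 2·arcsin(0.6560) − 60° = 2 × 40.996° − 60° = 21.991°.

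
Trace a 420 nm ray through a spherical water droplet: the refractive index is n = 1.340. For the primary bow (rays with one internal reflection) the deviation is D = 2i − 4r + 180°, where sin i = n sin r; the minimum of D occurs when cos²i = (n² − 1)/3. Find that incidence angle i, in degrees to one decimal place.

cos²i = (1.340² − 1)/3 = (1.79560 − 1)/3 = 0.26520.
cos i = 0.51498, so i = 59.004°.

59.0°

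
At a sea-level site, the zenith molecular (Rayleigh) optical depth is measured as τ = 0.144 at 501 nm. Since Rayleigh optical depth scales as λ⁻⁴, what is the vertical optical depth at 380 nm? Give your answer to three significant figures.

0.435

τ(380 nm) = τ(501 nm) × (501/380)⁴ = 0.144 × (1.3184)⁴ = 0.144 × 3.0215 = 0.4351.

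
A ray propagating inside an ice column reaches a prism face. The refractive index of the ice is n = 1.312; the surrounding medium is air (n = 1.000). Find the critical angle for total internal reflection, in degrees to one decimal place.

sin θ_c = n_air / n = 1.000 / 1.312 = 0.7622.
θ_c = arcsin(0.7622) = 49.66°.

49.7°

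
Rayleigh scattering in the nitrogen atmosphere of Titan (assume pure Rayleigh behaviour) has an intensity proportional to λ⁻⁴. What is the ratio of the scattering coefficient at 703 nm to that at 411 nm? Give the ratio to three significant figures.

Rayleigh scattering ∝ λ⁻⁴, so the ratio of coefficients is the inverse fourth power of the wavelength ratio.
σ(703)/σ(411) = (411/703)⁴ = (0.5846)⁴ = 0.1168.

0.117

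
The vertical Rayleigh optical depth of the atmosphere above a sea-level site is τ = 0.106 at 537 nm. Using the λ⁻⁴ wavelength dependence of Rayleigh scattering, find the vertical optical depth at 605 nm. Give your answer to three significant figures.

0.0658

τ(605 nm) = τ(537 nm) × (537/605)⁴ = 0.106 × (0.8876)⁴ = 0.106 × 0.6207 = 0.0658.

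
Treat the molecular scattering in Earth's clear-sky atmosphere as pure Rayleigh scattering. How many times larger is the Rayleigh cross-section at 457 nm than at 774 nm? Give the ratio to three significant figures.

Rayleigh scattering ∝ λ⁻⁴, so the ratio of coefficients is the inverse fourth power of the wavelength ratio.
σ(457)/σ(774) = (774/457)⁴ = (1.6937)⁴ = 8.228.

8.23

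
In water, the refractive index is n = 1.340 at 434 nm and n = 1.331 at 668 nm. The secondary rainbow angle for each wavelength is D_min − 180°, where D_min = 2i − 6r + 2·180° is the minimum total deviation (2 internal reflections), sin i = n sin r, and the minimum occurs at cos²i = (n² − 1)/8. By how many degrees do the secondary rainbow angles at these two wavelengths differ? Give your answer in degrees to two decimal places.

At 434 nm (n = 1.340): cos²i = 0.09945 → i = 71.618°, r = 45.088°, D_min = 232.709°, rainbow angle = 52.709°.
At 668 nm (n = 1.331): cos²i = 0.09645 → i = 71.907°, r = 45.575°, D_min = 230.365°, rainbow angle = 50.365°.
Angular width = |52.709° − 50.365°| = 2.344°.

2.34°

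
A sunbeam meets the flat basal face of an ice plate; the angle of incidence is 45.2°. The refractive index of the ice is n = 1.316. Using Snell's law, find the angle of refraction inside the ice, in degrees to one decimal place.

Snell: sin θ_r = sin θ_i / n = sin 45.2° / 1.316 = 0.7096 / 1.316 = 0.5392.
θ_r = arcsin(0.5392) = 32.63°.

32.6°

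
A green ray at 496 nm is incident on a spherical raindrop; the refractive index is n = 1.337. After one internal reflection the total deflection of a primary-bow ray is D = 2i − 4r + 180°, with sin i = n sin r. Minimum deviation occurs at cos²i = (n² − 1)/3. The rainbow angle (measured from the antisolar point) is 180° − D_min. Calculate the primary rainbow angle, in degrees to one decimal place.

cos²i = (1.78757 − 1)/3 = 0.26252; i = arccos(0.51237) = 59.178°.
sin r = sin 59.178°/1.337 = 0.64231; r = 39.964°.
D_min = 2·59.178° − 4·39.964° + 180° = 138.500°.
Rainbow angle = 180° − D_min = 41.500°.

41.5°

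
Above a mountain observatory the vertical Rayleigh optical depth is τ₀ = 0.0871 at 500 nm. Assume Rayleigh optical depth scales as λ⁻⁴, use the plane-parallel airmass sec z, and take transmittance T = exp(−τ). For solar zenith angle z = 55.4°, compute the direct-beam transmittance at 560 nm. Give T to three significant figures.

sec 55.4° = 1.7610.
τ = 0.0871 × (500/560)⁴ × 1.7610 = 0.0871 × 0.6355 × 1.7610 = 0.0975.
T = exp(−0.0975) = 0.9071.

0.907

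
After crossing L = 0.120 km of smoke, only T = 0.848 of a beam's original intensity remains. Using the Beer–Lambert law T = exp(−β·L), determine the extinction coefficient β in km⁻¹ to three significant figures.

Beer–Lambert: T = exp(−βL) ⇒ β = −ln(T)/L = −ln(0.848)/0.120 = 0.1649/0.120 = 1.374 km⁻¹.

1.37 km⁻¹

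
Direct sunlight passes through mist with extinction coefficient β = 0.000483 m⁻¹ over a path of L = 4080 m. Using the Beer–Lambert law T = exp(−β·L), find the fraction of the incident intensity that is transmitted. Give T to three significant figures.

τ = β·L = 0.000483 × 4080 = 1.9706.
T = exp(−1.9706) = 0.1394.

0.139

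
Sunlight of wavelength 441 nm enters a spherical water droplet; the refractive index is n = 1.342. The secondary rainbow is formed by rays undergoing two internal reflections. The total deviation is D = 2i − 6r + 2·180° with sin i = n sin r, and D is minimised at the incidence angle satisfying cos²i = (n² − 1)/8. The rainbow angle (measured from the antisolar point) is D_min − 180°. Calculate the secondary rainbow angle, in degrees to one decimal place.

cos²i = (1.80096 − 1)/8 = 0.10012; i = arccos(0.31642) = 71.554°.
sin r = sin 71.554°/1.342 = 0.70687; r = 44.981°.
D_min = 2·71.554° − 6·44.981° + 360° = 233.222°.
Rainbow angle = D_min − 180° = 53.222°.

53.2°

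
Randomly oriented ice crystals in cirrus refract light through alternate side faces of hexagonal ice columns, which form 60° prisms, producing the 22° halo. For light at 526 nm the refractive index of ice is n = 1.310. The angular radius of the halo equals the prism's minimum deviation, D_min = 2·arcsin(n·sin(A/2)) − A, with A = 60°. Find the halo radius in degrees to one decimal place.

n·sin(A/2) = 1.310 × sin 30° = 1.310 × 0.5000 = 0.6550.
D_min = 2·arcsin(0.6550) − 60° = 2 × 40.920° − 60° = 21.839°.

21.8°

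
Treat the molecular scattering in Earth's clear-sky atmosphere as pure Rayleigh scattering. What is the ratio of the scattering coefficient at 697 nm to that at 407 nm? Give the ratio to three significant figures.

Rayleigh scattering ∝ λ⁻⁴, so the ratio of coefficients is the inverse fourth power of the wavelength ratio.
σ(697)/σ(407) = (407/697)⁴ = (0.5839)⁴ = 0.1163.

0.116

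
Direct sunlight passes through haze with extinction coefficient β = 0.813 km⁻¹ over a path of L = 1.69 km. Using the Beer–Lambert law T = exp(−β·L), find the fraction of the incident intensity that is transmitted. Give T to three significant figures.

0.253

τ = β·L = 0.813 × 1.69 = 1.3740.
T = exp(−1.3740) = 0.2531.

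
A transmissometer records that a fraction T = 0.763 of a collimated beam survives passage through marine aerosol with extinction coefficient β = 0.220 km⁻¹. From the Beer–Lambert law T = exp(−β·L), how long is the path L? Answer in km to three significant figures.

1.23 km

Beer–Lambert: T = exp(−βL) ⇒ L = −ln(T)/β = −ln(0.763)/0.220 = 0.2705/0.220 = 1.23 km.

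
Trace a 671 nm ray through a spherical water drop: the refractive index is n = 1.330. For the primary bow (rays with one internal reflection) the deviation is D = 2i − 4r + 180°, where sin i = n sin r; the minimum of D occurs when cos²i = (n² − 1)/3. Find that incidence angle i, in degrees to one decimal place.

cos²i = (1.330² − 1)/3 = (1.76890 − 1)/3 = 0.25630.
cos i = 0.50626, so i = 59.585°.

59.6°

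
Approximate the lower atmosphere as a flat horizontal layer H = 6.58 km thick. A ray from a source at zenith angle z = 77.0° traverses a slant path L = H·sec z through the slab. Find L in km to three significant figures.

29.3 km

sec z = 1/cos 77.0° = 4.4454.
L = 6.58 × 4.4454 = 29.251 km.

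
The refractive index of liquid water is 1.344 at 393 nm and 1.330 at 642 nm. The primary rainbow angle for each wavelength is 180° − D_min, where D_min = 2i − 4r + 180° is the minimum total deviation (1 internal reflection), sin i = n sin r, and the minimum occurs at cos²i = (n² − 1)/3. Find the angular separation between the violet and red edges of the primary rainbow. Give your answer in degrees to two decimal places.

2.01°

At 393 nm (n = 1.344): cos²i = 0.26878 → i = 58.772°, r = 39.512°, D_min = 139.495°, rainbow angle = 40.505°.
At 642 nm (n = 1.330): cos²i = 0.25630 → i = 59.585°, r = 40.422°, D_min = 137.484°, rainbow angle = 42.516°.
Angular width = |40.505° − 42.516°| = 2.011°.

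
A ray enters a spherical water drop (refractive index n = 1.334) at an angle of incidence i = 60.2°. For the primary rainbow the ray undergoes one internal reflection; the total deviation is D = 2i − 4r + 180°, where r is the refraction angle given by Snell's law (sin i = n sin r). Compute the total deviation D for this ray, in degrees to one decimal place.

138.1°

sin r = sin 60.2° / 1.334 = 0.8678/1.334 = 0.6505; r = 40.58°.
D = 2·60.2° − 4·40.58° + 180° = 120.40° − 162.32° + 180° = 138.08°.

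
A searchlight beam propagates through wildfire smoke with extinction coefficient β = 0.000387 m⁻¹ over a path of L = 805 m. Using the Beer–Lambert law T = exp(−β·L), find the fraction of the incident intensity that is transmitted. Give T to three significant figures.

τ = β·L = 0.000387 × 805 = 0.3115.
T = exp(−0.3115) = 0.7323.

0.732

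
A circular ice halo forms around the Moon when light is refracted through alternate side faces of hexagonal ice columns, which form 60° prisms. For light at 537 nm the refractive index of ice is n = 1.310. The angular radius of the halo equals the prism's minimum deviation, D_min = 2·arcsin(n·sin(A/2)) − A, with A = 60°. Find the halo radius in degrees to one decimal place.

21.8°

n·sin(A/2) = 1.310 × sin 30° = 1.310 × 0.5000 = 0.6550.
D_min = 2·arcsin(0.6550) − 60° = 2 × 40.920° − 60° = 21.839°.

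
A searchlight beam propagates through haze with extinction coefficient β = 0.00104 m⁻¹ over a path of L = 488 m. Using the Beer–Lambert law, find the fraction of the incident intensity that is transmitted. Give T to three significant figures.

0.602

τ = β·L = 0.00104 × 488 = 0.5075.
T = exp(−0.5075) = 0.6020.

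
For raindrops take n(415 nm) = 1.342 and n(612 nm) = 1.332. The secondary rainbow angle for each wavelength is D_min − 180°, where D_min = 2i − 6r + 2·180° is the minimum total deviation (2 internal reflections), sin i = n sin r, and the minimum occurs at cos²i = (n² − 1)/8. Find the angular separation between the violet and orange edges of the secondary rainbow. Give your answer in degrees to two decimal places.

At 415 nm (n = 1.342): cos²i = 0.10012 → i = 71.554°, r = 44.981°, D_min = 233.222°, rainbow angle = 53.222°.
At 612 nm (n = 1.332): cos²i = 0.09678 → i = 71.875°, r = 45.520°, D_min = 230.628°, rainbow angle = 50.628°.
Angular width = |53.222° − 50.628°| = 2.594°.

2.59°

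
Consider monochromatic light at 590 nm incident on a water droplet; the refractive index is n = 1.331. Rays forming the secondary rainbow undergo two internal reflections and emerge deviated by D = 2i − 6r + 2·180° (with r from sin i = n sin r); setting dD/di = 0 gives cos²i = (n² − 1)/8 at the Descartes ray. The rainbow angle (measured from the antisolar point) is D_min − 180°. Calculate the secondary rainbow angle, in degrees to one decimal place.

50.4°

cos²i = (1.77156 − 1)/8 = 0.09645; i = arccos(0.31056) = 71.907°.
sin r = sin 71.907°/1.331 = 0.71417; r = 45.575°.
D_min = 2·71.907° − 6·45.575° + 360° = 230.365°.
Rainbow angle = D_min − 180° = 50.365°.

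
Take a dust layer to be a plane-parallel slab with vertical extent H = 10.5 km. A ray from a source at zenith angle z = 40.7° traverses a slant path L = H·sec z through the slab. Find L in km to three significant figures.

sec z = 1/cos 40.7° = 1.3190.
L = 10.5 × 1.3190 = 13.850 km.

13.8 km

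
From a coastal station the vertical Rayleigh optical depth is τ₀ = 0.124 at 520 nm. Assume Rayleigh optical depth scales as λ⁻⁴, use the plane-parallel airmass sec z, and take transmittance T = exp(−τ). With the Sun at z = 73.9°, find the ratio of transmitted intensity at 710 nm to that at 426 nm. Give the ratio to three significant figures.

2.37

Airmass: sec 73.9° = 3.6060.
τ(710 nm) = 0.124 × (520/710)⁴ × 3.6060 = 0.124 × 0.2877 × 3.6060 = 0.1287.
τ(426 nm) = 0.124 × (520/426)⁴ × 3.6060 = 0.124 × 2.2201 × 3.6060 = 0.9927.
T(710)/T(426) = exp(τ_B − τ_A) = exp(0.8641) = 2.3728.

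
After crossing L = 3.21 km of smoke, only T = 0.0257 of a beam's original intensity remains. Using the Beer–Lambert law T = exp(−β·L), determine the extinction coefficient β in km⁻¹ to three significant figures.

Beer–Lambert: T = exp(−βL) ⇒ β = −ln(T)/L = −ln(0.0257)/3.21 = 3.6613/3.21 = 1.141 km⁻¹.

1.14 km⁻¹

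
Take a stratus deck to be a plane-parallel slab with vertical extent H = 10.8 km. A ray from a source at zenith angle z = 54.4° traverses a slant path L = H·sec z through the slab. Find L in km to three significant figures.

18.6 km

sec z = 1/cos 54.4° = 1.7179.
L = 10.8 × 1.7179 = 18.553 km.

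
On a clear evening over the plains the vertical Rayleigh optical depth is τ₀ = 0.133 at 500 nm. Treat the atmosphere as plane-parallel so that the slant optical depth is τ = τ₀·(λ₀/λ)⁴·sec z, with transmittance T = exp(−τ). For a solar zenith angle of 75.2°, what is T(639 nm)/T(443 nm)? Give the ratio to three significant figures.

Airmass: sec 75.2° = 3.9147.
τ(639 nm) = 0.133 × (500/639)⁴ × 3.9147 = 0.133 × 0.3749 × 3.9147 = 0.1952.
τ(443 nm) = 0.133 × (500/443)⁴ × 3.9147 = 0.133 × 1.6228 × 3.9147 = 0.8449.
T(639)/T(443) = exp(τ_B − τ_A) = exp(0.6497) = 1.9151.

1.92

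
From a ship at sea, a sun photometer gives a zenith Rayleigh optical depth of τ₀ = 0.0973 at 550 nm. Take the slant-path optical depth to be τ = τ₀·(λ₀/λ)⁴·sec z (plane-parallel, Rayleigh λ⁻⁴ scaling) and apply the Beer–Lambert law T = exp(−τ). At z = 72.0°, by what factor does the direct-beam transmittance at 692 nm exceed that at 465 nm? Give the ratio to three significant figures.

Airmass: sec 72.0° = 3.2361.
τ(692 nm) = 0.0973 × (550/692)⁴ × 3.2361 = 0.0973 × 0.3990 × 3.2361 = 0.1256.
τ(465 nm) = 0.0973 × (550/465)⁴ × 3.2361 = 0.0973 × 1.9572 × 3.2361 = 0.6163.
T(692)/T(465) = exp(τ_B − τ_A) = exp(0.4906) = 1.6333.

1.63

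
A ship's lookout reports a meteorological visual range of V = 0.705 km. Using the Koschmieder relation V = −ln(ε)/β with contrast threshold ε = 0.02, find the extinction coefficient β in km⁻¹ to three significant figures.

β = −ln(0.02) / V = 3.912 / 0.705 = 5.5490 km⁻¹.

5.55 km⁻¹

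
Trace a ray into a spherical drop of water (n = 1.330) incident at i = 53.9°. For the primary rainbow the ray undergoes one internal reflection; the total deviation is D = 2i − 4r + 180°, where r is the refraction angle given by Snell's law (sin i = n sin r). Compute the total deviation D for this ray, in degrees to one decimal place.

sin r = sin 53.9° / 1.330 = 0.8080/1.330 = 0.6075; r = 37.41°.
D = 2·53.9° − 4·37.41° + 180° = 107.80° − 149.64° + 180° = 138.16°.

138.2°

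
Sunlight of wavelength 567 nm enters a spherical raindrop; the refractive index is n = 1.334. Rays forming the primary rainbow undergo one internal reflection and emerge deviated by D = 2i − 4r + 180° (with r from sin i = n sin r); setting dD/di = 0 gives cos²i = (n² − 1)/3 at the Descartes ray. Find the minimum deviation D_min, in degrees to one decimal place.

cos²i = (1.77956 − 1)/3 = 0.25985; i = arccos(0.50976) = 59.352°.
sin r = sin 59.352°/1.334 = 0.64492; r = 40.159°.
D_min = 2·59.352° − 4·40.159° + 180° = 138.067°.

138.1°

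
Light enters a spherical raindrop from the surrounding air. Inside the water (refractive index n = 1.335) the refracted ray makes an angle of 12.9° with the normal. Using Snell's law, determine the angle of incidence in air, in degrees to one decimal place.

17.3°

Snell: sin θ_i = n · sin θ_r = 1.335 × sin 12.9° = 1.335 × 0.2233 = 0.2980.
θ_i = arcsin(0.2980) = 17.34°.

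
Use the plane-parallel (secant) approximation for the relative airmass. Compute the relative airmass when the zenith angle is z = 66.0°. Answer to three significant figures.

2.46

X = sec z = 1/cos 66.0° = 1/0.4067 = 2.4586.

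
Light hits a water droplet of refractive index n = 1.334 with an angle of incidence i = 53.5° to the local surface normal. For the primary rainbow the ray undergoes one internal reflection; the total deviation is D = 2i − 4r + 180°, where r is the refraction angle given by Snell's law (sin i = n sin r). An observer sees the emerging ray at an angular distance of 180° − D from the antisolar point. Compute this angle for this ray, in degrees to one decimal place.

41.2°

sin r = sin 53.5° / 1.334 = 0.8039/1.334 = 0.6026; r = 37.06°.
D = 2·53.5° − 4·37.06° + 180° = 107.00° − 148.22° + 180° = 138.78°.
Angle from antisolar point = 180° − D = 41.22°.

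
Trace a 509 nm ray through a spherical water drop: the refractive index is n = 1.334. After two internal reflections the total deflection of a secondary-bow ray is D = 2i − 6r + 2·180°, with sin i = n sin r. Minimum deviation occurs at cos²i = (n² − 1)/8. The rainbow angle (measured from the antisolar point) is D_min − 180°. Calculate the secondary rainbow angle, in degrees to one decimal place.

51.2°

cos²i = (1.77956 − 1)/8 = 0.09744; i = arccos(0.31216) = 71.810°.
sin r = sin 71.810°/1.334 = 0.71217; r = 45.411°.
D_min = 2·71.810° − 6·45.411° + 360° = 231.153°.
Rainbow angle = D_min − 180° = 51.153°.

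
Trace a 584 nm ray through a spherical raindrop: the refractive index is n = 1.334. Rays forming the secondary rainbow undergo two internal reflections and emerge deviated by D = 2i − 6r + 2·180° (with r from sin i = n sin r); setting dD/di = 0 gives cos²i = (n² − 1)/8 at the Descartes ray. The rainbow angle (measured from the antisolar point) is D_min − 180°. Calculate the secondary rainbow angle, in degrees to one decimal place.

51.2°

cos²i = (1.77956 − 1)/8 = 0.09744; i = arccos(0.31216) = 71.810°.
sin r = sin 71.810°/1.334 = 0.71217; r = 45.411°.
D_min = 2·71.810° − 6·45.411° + 360° = 231.153°.
Rainbow angle = D_min − 180° = 51.153°.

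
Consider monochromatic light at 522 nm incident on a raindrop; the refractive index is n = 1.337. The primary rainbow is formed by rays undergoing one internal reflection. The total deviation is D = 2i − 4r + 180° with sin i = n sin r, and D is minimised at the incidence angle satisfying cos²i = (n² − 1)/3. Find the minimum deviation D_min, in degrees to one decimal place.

cos²i = (1.78757 − 1)/3 = 0.26252; i = arccos(0.51237) = 59.178°.
sin r = sin 59.178°/1.337 = 0.64231; r = 39.964°.
D_min = 2·59.178° − 4·39.964° + 180° = 138.500°.

138.5°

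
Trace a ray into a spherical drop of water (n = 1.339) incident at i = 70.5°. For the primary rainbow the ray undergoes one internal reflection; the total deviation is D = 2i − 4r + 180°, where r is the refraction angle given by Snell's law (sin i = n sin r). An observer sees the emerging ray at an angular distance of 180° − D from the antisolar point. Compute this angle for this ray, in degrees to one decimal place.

38.0°

sin r = sin 70.5° / 1.339 = 0.9426/1.339 = 0.7040; r = 44.75°.
D = 2·70.5° − 4·44.75° + 180° = 141.00° − 178.99° + 180° = 142.01°.
Angle from antisolar point = 180° − D = 37.99°.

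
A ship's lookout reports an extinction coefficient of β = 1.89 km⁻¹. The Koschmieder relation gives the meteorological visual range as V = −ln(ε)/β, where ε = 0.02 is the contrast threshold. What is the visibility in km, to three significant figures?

2.07 km

V = −ln(0.02) / 1.89 = 3.912 / 1.89 = 2.0699 km.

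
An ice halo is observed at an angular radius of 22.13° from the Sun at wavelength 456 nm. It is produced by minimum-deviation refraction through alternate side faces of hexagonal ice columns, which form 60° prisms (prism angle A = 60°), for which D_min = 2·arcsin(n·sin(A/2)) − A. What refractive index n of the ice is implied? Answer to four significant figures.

1.314

Rearranging: n = sin((D_min + A)/2) / sin(A/2).
(D_min + A)/2 = (22.13° + 60°)/2 = 41.065°.
n = sin 41.065° / sin 30° = 0.6569 / 0.5000 = 1.3138.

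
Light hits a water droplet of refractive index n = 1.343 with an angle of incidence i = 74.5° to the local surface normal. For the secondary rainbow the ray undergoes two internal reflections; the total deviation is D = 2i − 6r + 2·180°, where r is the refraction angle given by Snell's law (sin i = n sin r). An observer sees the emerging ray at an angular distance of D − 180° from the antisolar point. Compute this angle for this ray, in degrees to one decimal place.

sin r = sin 74.5° / 1.343 = 0.9636/1.343 = 0.7175; r = 45.85°.
D = 2·74.5° − 6·45.85° + 2·180° = 149.00° − 275.10° + 360° = 233.90°.
Angle from antisolar point = D − 180° = 53.90°.

53.9°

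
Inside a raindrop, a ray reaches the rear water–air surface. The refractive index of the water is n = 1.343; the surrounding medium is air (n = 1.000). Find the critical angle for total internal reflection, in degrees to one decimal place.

sin θ_c = n_air / n = 1.000 / 1.343 = 0.7446.
θ_c = arcsin(0.7446) = 48.12°.

48.1°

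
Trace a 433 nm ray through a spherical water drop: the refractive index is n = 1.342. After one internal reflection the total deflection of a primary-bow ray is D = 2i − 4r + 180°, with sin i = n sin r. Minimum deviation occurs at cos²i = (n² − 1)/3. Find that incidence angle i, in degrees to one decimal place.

cos²i = (1.342² − 1)/3 = (1.80096 − 1)/3 = 0.26699.
cos i = 0.51671, so i = 58.888°.

58.9°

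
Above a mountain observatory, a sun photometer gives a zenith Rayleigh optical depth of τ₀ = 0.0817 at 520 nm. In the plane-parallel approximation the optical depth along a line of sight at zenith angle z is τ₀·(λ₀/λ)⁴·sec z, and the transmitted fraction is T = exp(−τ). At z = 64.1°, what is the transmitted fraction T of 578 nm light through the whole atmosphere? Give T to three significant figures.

sec 64.1° = 2.2894.
τ = 0.0817 × (520/578)⁴ × 2.2894 = 0.0817 × 0.6551 × 2.2894 = 0.1225.
T = exp(−0.1225) = 0.8847.

0.885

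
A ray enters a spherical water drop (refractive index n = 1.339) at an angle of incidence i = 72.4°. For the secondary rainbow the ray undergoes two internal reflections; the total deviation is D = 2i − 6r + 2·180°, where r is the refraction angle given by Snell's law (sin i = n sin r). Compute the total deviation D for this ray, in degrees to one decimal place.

sin r = sin 72.4° / 1.339 = 0.9532/1.339 = 0.7119; r = 45.39°.
D = 2·72.4° − 6·45.39° + 2·180° = 144.80° − 272.32° + 360° = 232.48°.

232.5°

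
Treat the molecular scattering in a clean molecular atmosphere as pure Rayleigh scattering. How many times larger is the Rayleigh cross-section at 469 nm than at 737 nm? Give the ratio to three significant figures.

6.10

Rayleigh scattering ∝ λ⁻⁴, so the ratio of coefficients is the inverse fourth power of the wavelength ratio.
σ(469)/σ(737) = (737/469)⁴ = (1.5714)⁴ = 6.098.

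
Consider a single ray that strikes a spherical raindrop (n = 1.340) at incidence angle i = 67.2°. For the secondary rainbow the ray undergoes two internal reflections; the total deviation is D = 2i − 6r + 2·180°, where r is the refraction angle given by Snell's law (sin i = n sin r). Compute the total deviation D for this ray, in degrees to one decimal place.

233.6°

sin r = sin 67.2° / 1.340 = 0.9219/1.340 = 0.6880; r = 43.47°.
D = 2·67.2° − 6·43.47° + 2·180° = 134.40° − 260.81° + 360° = 233.59°.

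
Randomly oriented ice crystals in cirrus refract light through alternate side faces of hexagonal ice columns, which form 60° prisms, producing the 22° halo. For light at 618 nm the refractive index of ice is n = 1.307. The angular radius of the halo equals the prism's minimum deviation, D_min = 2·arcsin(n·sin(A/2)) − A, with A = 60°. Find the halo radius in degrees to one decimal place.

21.6°

n·sin(A/2) = 1.307 × sin 30° = 1.307 × 0.5000 = 0.6535.
D_min = 2·arcsin(0.6535) − 60° = 2 × 40.806° − 60° = 21.612°.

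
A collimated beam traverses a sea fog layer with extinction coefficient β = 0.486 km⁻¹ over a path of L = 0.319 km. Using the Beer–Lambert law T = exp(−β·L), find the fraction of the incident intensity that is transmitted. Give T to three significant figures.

τ = β·L = 0.486 × 0.319 = 0.1550.
T = exp(−0.1550) = 0.8564.

0.856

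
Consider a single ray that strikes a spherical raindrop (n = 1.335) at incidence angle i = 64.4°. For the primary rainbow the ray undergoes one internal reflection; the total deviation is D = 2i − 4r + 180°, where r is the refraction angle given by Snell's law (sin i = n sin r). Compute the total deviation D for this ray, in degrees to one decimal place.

sin r = sin 64.4° / 1.335 = 0.9018/1.335 = 0.6755; r = 42.50°.
D = 2·64.4° − 4·42.50° + 180° = 128.80° − 169.98° + 180° = 138.82°.

138.8°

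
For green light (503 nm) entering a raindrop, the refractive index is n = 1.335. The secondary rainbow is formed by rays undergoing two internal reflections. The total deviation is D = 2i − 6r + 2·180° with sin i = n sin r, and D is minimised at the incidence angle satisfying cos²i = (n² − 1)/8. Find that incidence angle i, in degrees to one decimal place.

cos²i = (1.335² − 1)/8 = (1.78222 − 1)/8 = 0.09778.
cos i = 0.31269, so i = 71.778°.

71.8°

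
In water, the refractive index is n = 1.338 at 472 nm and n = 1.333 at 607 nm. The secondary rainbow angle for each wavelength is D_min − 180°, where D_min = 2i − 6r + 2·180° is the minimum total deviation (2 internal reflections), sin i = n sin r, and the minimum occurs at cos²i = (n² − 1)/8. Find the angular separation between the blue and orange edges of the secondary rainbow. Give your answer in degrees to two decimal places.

At 472 nm (n = 1.338): cos²i = 0.09878 → i = 71.682°, r = 45.195°, D_min = 232.193°, rainbow angle = 52.193°.
At 607 nm (n = 1.333): cos²i = 0.09711 → i = 71.843°, r = 45.466°, D_min = 230.891°, rainbow angle = 50.891°.
Angular width = |52.193° − 50.891°| = 1.302°.

1.30°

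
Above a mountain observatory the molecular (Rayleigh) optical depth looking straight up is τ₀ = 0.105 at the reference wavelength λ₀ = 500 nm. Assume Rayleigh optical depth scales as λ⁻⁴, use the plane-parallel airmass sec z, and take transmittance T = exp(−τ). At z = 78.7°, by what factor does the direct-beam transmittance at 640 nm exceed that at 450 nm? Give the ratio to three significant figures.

1.85

Airmass: sec 78.7° = 5.1034.
τ(640 nm) = 0.105 × (500/640)⁴ × 5.1034 = 0.105 × 0.3725 × 5.1034 = 0.1996.
τ(450 nm) = 0.105 × (500/450)⁴ × 5.1034 = 0.105 × 1.5242 × 5.1034 = 0.8167.
T(640)/T(450) = exp(τ_B − τ_A) = exp(0.6171) = 1.8536.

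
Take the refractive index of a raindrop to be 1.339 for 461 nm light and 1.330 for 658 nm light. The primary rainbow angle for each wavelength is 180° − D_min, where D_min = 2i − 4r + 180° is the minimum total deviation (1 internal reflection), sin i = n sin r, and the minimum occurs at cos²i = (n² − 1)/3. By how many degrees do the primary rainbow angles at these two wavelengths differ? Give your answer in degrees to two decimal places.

1.30°

At 461 nm (n = 1.339): cos²i = 0.26431 → i = 59.062°, r = 39.834°, D_min = 138.786°, rainbow angle = 41.214°.
At 658 nm (n = 1.330): cos²i = 0.25630 → i = 59.585°, r = 40.422°, D_min = 137.484°, rainbow angle = 42.516°.
Angular width = |41.214° − 42.516°| = 1.303°.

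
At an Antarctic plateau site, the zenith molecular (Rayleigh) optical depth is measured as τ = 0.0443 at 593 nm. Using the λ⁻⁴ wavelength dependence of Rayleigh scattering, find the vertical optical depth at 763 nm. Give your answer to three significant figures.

τ(763 nm) = τ(593 nm) × (593/763)⁴ = 0.0443 × (0.7772)⁴ = 0.0443 × 0.3649 = 0.0162.

0.0162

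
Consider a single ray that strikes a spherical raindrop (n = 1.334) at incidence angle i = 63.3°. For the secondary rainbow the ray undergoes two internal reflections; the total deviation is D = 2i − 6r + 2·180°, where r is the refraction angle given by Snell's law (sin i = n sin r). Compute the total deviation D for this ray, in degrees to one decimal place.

sin r = sin 63.3° / 1.334 = 0.8934/1.334 = 0.6697; r = 42.04°.
D = 2·63.3° − 6·42.04° + 2·180° = 126.60° − 252.26° + 360° = 234.34°.

234.3°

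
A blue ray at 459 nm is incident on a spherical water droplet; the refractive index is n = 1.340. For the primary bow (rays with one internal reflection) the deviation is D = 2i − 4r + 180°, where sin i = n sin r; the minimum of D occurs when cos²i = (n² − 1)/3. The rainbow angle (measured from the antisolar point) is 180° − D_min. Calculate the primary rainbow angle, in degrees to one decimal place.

cos²i = (1.79560 − 1)/3 = 0.26520; i = arccos(0.51498) = 59.004°.
sin r = sin 59.004°/1.340 = 0.63971; r = 39.770°.
D_min = 2·59.004° − 4·39.770° + 180° = 138.929°.
Rainbow angle = 180° − D_min = 41.071°.

41.1°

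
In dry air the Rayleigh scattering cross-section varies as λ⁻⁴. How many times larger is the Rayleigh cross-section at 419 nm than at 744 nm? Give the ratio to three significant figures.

Rayleigh scattering ∝ λ⁻⁴, so the ratio of coefficients is the inverse fourth power of the wavelength ratio.
σ(419)/σ(744) = (744/419)⁴ = (1.7757)⁴ = 9.941.

9.94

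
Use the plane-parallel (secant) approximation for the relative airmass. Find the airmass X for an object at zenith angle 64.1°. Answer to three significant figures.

X = sec z = 1/cos 64.1° = 1/0.4368 = 2.2894.

2.29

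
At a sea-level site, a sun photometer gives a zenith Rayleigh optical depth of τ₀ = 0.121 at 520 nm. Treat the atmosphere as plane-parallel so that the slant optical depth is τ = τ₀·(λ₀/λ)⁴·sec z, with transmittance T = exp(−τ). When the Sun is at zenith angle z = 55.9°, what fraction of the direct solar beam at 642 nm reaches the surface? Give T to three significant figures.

0.911

sec 55.9° = 1.7837.
τ = 0.121 × (520/642)⁴ × 1.7837 = 0.121 × 0.4304 × 1.7837 = 0.0929.
T = exp(−0.0929) = 0.9113.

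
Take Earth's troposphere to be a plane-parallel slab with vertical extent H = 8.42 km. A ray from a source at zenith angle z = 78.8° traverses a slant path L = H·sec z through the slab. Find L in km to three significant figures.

sec z = 1/cos 78.8° = 5.1484.
L = 8.42 × 5.1484 = 43.350 km.

43.3 km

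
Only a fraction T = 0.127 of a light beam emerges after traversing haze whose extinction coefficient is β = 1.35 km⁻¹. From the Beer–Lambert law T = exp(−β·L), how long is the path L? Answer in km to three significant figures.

1.53 km

Beer–Lambert: T = exp(−βL) ⇒ L = −ln(T)/β = −ln(0.127)/1.35 = 2.0636/1.35 = 1.529 km.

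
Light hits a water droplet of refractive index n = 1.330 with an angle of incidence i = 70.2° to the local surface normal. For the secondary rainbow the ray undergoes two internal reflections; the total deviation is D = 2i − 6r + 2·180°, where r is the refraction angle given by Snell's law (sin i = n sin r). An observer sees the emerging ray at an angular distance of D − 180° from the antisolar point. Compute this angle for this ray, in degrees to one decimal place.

50.2°

sin r = sin 70.2° / 1.330 = 0.9409/1.330 = 0.7074; r = 45.03°.
D = 2·70.2° − 6·45.03° + 2·180° = 140.40° − 270.16° + 360° = 230.24°.
Angle from antisolar point = D − 180° = 50.24°.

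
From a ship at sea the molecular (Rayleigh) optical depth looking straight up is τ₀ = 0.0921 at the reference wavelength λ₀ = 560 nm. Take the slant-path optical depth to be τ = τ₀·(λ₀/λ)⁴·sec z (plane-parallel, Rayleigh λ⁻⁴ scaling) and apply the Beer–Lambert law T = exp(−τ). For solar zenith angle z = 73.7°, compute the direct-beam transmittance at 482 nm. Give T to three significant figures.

sec 73.7° = 3.5629.
τ = 0.0921 × (560/482)⁴ × 3.5629 = 0.0921 × 1.8221 × 3.5629 = 0.5979.
T = exp(−0.5979) = 0.5500.

0.550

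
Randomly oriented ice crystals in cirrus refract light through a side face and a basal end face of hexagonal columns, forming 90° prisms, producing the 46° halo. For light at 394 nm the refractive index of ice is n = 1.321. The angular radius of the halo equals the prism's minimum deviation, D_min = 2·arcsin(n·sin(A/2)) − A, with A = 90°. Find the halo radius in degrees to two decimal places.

48.16°

n·sin(A/2) = 1.321 × sin 45° = 1.321 × 0.7071 = 0.9341.
D_min = 2·arcsin(0.9341) − 90° = 2 × 69.081° − 90° = 48.163°.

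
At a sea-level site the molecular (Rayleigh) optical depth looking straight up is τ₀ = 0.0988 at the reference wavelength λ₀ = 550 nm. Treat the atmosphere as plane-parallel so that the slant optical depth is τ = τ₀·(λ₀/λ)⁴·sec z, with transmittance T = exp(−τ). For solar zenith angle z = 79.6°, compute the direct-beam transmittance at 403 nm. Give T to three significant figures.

sec 79.6° = 5.5396.
τ = 0.0988 × (550/403)⁴ × 5.5396 = 0.0988 × 3.4692 × 5.5396 = 1.8987.
T = exp(−1.8987) = 0.1498.

0.150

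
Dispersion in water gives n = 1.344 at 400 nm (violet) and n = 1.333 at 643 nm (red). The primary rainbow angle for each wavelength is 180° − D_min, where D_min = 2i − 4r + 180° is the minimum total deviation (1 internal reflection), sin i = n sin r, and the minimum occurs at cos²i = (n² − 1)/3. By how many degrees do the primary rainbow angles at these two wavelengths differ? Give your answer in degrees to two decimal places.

At 400 nm (n = 1.344): cos²i = 0.26878 → i = 58.772°, r = 39.512°, D_min = 139.495°, rainbow angle = 40.505°.
At 643 nm (n = 1.333): cos²i = 0.25896 → i = 59.410°, r = 40.225°, D_min = 137.922°, rainbow angle = 42.078°.
Angular width = |40.505° − 42.078°| = 1.573°.

1.57°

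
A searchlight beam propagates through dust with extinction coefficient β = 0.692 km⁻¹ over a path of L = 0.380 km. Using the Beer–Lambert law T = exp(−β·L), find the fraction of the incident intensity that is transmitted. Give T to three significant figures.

τ = β·L = 0.692 × 0.380 = 0.2630.
T = exp(−0.2630) = 0.7688.

0.769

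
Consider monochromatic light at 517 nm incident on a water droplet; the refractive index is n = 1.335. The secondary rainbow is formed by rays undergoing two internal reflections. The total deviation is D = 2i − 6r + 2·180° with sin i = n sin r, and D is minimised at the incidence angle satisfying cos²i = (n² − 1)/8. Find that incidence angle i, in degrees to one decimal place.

71.8°

cos²i = (1.335² − 1)/8 = (1.78222 − 1)/8 = 0.09778.
cos i = 0.31269, so i = 71.778°.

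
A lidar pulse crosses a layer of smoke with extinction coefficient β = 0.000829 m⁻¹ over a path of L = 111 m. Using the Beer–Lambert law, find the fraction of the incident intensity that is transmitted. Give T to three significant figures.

τ = β·L = 0.000829 × 111 = 0.0920.
T = exp(−0.0920) = 0.9121.

0.912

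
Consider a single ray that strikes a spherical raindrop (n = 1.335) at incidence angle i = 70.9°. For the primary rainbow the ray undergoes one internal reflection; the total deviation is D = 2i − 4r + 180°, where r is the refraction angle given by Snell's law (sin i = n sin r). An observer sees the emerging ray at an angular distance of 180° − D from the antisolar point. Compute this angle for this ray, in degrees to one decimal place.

sin r = sin 70.9° / 1.335 = 0.9449/1.335 = 0.7078; r = 45.06°.
D = 2·70.9° − 4·45.06° + 180° = 141.80° − 180.23° + 180° = 141.57°.
Angle from antisolar point = 180° − D = 38.43°.

38.4°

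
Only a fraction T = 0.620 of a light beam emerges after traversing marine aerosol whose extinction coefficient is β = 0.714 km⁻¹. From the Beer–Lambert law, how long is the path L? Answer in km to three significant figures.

0.670 km

Beer–Lambert: T = exp(−βL) ⇒ L = −ln(T)/β = −ln(0.620)/0.714 = 0.4780/0.714 = 0.6695 km.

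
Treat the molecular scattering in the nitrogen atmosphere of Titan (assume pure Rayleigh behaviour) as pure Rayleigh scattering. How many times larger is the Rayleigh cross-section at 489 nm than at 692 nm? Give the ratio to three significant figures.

4.01

Rayleigh scattering ∝ λ⁻⁴, so the ratio of coefficients is the inverse fourth power of the wavelength ratio.
σ(489)/σ(692) = (692/489)⁴ = (1.4151)⁴ = 4.01.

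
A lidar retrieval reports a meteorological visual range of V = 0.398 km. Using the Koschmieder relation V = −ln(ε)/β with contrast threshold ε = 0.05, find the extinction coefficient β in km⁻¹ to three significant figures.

7.53 km⁻¹

β = −ln(0.05) / V = 2.996 / 0.398 = 7.5270 km⁻¹.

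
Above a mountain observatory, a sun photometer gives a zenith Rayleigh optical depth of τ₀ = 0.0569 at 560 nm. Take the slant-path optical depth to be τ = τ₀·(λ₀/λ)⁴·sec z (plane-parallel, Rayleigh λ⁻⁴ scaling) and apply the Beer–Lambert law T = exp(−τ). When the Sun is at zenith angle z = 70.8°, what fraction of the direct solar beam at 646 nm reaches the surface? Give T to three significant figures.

sec 70.8° = 3.0407.
τ = 0.0569 × (560/646)⁴ × 3.0407 = 0.0569 × 0.5647 × 3.0407 = 0.0977.
T = exp(−0.0977) = 0.9069.

0.907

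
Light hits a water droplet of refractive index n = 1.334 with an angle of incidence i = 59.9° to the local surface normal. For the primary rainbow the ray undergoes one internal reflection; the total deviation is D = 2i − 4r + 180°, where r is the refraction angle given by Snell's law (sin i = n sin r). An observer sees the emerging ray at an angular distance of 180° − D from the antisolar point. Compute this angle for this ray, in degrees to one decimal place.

sin r = sin 59.9° / 1.334 = 0.8652/1.334 = 0.6485; r = 40.43°.
D = 2·59.9° − 4·40.43° + 180° = 119.80° − 161.73° + 180° = 138.07°.
Angle from antisolar point = 180° − D = 41.93°.

41.9°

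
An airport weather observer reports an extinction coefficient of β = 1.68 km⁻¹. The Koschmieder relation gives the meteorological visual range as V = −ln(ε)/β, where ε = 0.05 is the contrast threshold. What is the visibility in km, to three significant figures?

1.78 km

V = −ln(0.05) / 1.68 = 2.996 / 1.68 = 1.7832 km.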